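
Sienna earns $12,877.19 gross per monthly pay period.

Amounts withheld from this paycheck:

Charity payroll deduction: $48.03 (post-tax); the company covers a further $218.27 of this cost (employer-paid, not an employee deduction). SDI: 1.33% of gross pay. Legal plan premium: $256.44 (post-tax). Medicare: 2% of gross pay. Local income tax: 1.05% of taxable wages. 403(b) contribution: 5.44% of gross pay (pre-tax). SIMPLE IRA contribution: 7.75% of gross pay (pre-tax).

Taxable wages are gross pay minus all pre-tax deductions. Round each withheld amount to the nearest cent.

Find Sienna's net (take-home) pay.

$10,328.03

403(b) contribution: $12,877.19 × 0.0544 = $700.52
SIMPLE IRA contribution: $12,877.19 × 0.0775 = $997.98
Pre-tax total = $700.52 + $997.98 = $1,698.50
Taxable wages = $12,877.19 − $1,698.50 = $11,178.69
Local income tax: $11,178.69 × 0.0105 = $117.38
Medicare: $12,877.19 × 0.02 = $257.54
SDI: $12,877.19 × 0.0133 = $171.27
Legal plan premium: $256.44
Charity payroll deduction: $48.03
(Employer's $218.27 toward charity payroll deduction is not withheld from the employee.)
Total deductions = $700.52 + $997.98 + $117.38 + $257.54 + $171.27 + $256.44 + $48.03 = $2,549.16
Net pay = $12,877.19 − $2,549.16 = $10,328.03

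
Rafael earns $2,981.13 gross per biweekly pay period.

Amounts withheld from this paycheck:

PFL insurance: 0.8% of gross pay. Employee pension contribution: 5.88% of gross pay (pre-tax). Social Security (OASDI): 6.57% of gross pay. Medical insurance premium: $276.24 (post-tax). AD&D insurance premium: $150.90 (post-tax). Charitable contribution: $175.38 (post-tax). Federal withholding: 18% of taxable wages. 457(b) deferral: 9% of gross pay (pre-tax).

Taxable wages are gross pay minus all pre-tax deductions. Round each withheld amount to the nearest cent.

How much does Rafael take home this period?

$1,258.55

457(b) deferral: $2,981.13 × 0.09 = $268.30
Employee pension contribution: $2,981.13 × 0.0588 = $175.29
Pre-tax total = $268.30 + $175.29 = $443.59
Taxable wages = $2,981.13 − $443.59 = $2,537.54
Federal withholding: $2,537.54 × 0.18 = $456.76
PFL insurance: $2,981.13 × 0.008 = $23.85
Social Security (OASDI): $2,981.13 × 0.0657 = $195.86
AD&D insurance premium: $150.90
Charitable contribution: $175.38
Medical insurance premium: $276.24
Total deductions = $268.30 + $175.29 + $456.76 + $23.85 + $195.86 + $150.90 + $175.38 + $276.24 = $1,722.58
Net pay = $2,981.13 − $1,722.58 = $1,258.55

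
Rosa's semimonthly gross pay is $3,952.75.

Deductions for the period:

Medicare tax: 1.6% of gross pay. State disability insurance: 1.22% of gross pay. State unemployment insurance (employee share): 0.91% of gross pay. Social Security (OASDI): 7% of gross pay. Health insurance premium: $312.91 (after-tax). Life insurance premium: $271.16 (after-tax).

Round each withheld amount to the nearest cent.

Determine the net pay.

Medicare tax: $3,952.75 × 0.016 = $63.24
State unemployment insurance (employee share): $3,952.75 × 0.0091 = $35.97
Social Security (OASDI): $3,952.75 × 0.07 = $276.69
State disability insurance: $3,952.75 × 0.0122 = $48.22
Life insurance premium: $271.16
Health insurance premium: $312.91
Total deductions = $63.24 + $35.97 + $276.69 + $48.22 + $271.16 + $312.91 = $1,008.19
Net pay = $3,952.75 − $1,008.19 = $2,944.56

$2,944.56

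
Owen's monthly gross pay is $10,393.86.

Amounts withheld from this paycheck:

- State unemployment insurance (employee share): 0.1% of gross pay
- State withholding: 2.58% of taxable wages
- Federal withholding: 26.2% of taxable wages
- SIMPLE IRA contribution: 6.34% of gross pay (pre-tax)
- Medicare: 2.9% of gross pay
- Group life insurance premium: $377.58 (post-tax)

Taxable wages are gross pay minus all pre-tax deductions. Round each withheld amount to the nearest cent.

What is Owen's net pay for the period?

$6,243.80

SIMPLE IRA contribution: $10,393.86 × 0.0634 = $658.97
Taxable wages = $10,393.86 − $658.97 = $9,734.89
Federal withholding: $9,734.89 × 0.262 = $2,550.54
State withholding: $9,734.89 × 0.0258 = $251.16
State unemployment insurance (employee share): $10,393.86 × 0.001 = $10.39
Medicare: $10,393.86 × 0.029 = $301.42
Group life insurance premium: $377.58
Total deductions = $658.97 + $2,550.54 + $251.16 + $10.39 + $301.42 + $377.58 = $4,150.06
Net pay = $10,393.86 − $4,150.06 = $6,243.80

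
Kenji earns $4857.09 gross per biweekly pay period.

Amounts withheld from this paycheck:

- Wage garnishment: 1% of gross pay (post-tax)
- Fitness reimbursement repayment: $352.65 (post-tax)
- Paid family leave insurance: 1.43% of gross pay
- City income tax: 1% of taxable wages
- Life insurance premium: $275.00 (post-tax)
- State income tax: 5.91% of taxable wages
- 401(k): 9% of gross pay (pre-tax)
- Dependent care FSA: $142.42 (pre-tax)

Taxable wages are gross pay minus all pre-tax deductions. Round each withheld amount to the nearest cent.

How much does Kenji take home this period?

$3236.27

401(k): $4857.09 × 0.09 = $437.14
Dependent care FSA: $142.42
Pre-tax total = $437.14 + $142.42 = $579.56
Taxable wages = $4857.09 − $579.56 = $4277.53
City income tax: $4277.53 × 0.01 = $42.78
State income tax: $4277.53 × 0.0591 = $252.80
Paid family leave insurance: $4857.09 × 0.0143 = $69.46
Fitness reimbursement repayment: $352.65
Wage garnishment: $4857.09 × 0.01 = $48.57
Life insurance premium: $275.00
Total deductions = $437.14 + $142.42 + $42.78 + $252.80 + $69.46 + $352.65 + $48.57 + $275.00 = $1620.82
Net pay = $4857.09 − $1620.82 = $3236.27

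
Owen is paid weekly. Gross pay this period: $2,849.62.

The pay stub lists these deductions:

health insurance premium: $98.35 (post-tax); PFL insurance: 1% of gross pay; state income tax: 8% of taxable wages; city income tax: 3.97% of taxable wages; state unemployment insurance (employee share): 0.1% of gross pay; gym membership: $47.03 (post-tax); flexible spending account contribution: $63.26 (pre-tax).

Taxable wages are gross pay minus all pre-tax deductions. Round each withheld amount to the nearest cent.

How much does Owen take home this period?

$2,276.10

Flexible spending account contribution: $63.26
Taxable wages = $2,849.62 − $63.26 = $2,786.36
State income tax: $2,786.36 × 0.08 = $222.91
City income tax: $2,786.36 × 0.0397 = $110.62
PFL insurance: $2,849.62 × 0.01 = $28.50
State unemployment insurance (employee share): $2,849.62 × 0.001 = $2.85
Gym membership: $47.03
Health insurance premium: $98.35
Total deductions = $63.26 + $222.91 + $110.62 + $28.50 + $2.85 + $47.03 + $98.35 = $573.52
Net pay = $2,849.62 − $573.52 = $2,276.10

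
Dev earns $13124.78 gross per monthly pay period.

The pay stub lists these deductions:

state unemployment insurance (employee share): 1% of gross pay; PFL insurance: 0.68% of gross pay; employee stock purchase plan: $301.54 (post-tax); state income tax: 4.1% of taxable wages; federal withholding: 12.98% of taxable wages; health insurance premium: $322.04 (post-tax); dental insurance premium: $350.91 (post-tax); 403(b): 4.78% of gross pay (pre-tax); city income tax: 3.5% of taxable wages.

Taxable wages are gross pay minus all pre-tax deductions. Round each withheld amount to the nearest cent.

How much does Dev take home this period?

403(b): $13124.78 × 0.0478 = $627.36
Taxable wages = $13124.78 − $627.36 = $12497.42
State income tax: $12497.42 × 0.041 = $512.39
City income tax: $12497.42 × 0.035 = $437.41
Federal withholding: $12497.42 × 0.1298 = $1622.17
PFL insurance: $13124.78 × 0.0068 = $89.25
State unemployment insurance (employee share): $13124.78 × 0.01 = $131.25
Employee stock purchase plan: $301.54
Dental insurance premium: $350.91
Health insurance premium: $322.04
Total deductions = $627.36 + $512.39 + $437.41 + $1622.17 + $89.25 + $131.25 + $301.54 + $350.91 + $322.04 = $4394.32
Net pay = $13124.78 − $4394.32 = $8730.46

$8730.46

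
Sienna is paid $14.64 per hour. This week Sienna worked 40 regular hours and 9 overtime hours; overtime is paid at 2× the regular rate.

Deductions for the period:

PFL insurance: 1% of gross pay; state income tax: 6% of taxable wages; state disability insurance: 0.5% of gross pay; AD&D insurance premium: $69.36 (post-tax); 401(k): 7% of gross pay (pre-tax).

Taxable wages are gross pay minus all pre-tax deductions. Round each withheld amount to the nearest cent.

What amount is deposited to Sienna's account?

$660.20

Regular pay: 40 × $14.64 = $585.60
Overtime pay: 9 × $14.64 × 2 = $263.52
Gross pay = $585.60 + $263.52 = $849.12
401(k): $849.12 × 0.07 = $59.44
Taxable wages = $849.12 − $59.44 = $789.68
State income tax: $789.68 × 0.06 = $47.38
State disability insurance: $849.12 × 0.005 = $4.25
PFL insurance: $849.12 × 0.01 = $8.49
AD&D insurance premium: $69.36
Total deductions = $59.44 + $47.38 + $4.25 + $8.49 + $69.36 = $188.92
Net pay = $849.12 − $188.92 = $660.20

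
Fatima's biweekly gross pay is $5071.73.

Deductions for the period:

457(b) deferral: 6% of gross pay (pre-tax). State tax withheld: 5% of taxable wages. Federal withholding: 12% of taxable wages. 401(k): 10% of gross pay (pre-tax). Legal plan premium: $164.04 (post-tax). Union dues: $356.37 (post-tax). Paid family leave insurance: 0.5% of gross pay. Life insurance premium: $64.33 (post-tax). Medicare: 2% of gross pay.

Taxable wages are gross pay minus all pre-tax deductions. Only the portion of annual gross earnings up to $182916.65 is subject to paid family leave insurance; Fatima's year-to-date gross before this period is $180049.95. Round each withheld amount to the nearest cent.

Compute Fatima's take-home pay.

457(b) deferral: $5071.73 × 0.06 = $304.30
401(k): $5071.73 × 0.1 = $507.17
Pre-tax total = $304.30 + $507.17 = $811.47
Taxable wages = $5071.73 − $811.47 = $4260.26
State tax withheld: $4260.26 × 0.05 = $213.01
Federal withholding: $4260.26 × 0.12 = $511.23
Paid family leave insurance: only $182916.65 − $180049.95 = $2866.70 of this check is subject → $2866.70 × 0.005 = $14.33
Medicare: $5071.73 × 0.02 = $101.43
Life insurance premium: $64.33
Legal plan premium: $164.04
Union dues: $356.37
Total deductions = $304.30 + $507.17 + $213.01 + $511.23 + $14.33 + $101.43 + $64.33 + $164.04 + $356.37 = $2236.21
Net pay = $5071.73 − $2236.21 = $2835.52

$2835.52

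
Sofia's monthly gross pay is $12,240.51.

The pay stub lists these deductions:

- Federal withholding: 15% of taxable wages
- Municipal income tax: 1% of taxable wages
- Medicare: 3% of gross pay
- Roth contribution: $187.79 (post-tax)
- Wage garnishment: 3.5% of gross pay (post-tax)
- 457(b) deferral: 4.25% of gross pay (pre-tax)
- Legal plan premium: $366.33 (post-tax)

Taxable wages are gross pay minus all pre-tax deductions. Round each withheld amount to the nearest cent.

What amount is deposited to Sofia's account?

457(b) deferral: $12,240.51 × 0.0425 = $520.22
Taxable wages = $12,240.51 − $520.22 = $11,720.29
Federal withholding: $11,720.29 × 0.15 = $1,758.04
Municipal income tax: $11,720.29 × 0.01 = $117.20
Medicare: $12,240.51 × 0.03 = $367.22
Wage garnishment: $12,240.51 × 0.035 = $428.42
Legal plan premium: $366.33
Roth contribution: $187.79
Total deductions = $520.22 + $1,758.04 + $117.20 + $367.22 + $428.42 + $366.33 + $187.79 = $3,745.22
Net pay = $12,240.51 − $3,745.22 = $8,495.29

$8,495.29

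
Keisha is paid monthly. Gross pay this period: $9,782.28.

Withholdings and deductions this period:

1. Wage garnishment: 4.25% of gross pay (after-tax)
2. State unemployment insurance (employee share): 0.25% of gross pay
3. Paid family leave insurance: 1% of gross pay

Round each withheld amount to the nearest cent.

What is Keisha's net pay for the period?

Paid family leave insurance: $9,782.28 × 0.01 = $97.82
State unemployment insurance (employee share): $9,782.28 × 0.0025 = $24.46
Wage garnishment: $9,782.28 × 0.0425 = $415.75
Total deductions = $97.82 + $24.46 + $415.75 = $538.03
Net pay = $9,782.28 − $538.03 = $9,244.25

$9,244.25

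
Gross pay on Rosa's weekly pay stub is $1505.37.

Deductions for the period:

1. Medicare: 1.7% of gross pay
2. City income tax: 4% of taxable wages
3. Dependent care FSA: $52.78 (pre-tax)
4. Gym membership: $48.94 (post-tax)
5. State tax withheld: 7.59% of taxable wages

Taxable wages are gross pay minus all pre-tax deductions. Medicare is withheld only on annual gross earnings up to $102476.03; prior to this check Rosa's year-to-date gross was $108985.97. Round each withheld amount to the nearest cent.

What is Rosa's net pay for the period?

Dependent care FSA: $52.78
Taxable wages = $1505.37 − $52.78 = $1452.59
State tax withheld: $1452.59 × 0.0759 = $110.25
City income tax: $1452.59 × 0.04 = $58.10
Medicare: annual cap $102476.03 already reached (YTD $108985.97), so $0.00
Gym membership: $48.94
Total deductions = $52.78 + $110.25 + $58.10 + $0.00 + $48.94 = $270.07
Net pay = $1505.37 − $270.07 = $1235.30

$1235.30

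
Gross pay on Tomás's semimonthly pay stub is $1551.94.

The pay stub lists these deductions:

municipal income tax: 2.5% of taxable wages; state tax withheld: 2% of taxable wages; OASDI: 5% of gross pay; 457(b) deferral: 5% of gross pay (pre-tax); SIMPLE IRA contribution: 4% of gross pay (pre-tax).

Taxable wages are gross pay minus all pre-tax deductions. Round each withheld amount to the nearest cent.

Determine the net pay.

SIMPLE IRA contribution: $1551.94 × 0.04 = $62.08
457(b) deferral: $1551.94 × 0.05 = $77.60
Pre-tax total = $62.08 + $77.60 = $139.68
Taxable wages = $1551.94 − $139.68 = $1412.26
State tax withheld: $1412.26 × 0.02 = $28.25
Municipal income tax: $1412.26 × 0.025 = $35.31
OASDI: $1551.94 × 0.05 = $77.60
Total deductions = $62.08 + $77.60 + $28.25 + $35.31 + $77.60 = $280.84
Net pay = $1551.94 − $280.84 = $1271.10

$1271.10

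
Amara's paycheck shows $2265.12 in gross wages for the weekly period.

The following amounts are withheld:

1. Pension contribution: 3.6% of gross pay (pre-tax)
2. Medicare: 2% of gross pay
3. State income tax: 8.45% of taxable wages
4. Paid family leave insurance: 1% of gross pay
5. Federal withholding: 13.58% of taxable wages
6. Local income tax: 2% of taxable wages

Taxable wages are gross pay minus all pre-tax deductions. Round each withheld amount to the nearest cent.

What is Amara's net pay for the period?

Pension contribution: $2265.12 × 0.036 = $81.54
Taxable wages = $2265.12 − $81.54 = $2183.58
Federal withholding: $2183.58 × 0.1358 = $296.53
State income tax: $2183.58 × 0.0845 = $184.51
Local income tax: $2183.58 × 0.02 = $43.67
Medicare: $2265.12 × 0.02 = $45.30
Paid family leave insurance: $2265.12 × 0.01 = $22.65
Total deductions = $81.54 + $296.53 + $184.51 + $43.67 + $45.30 + $22.65 = $674.20
Net pay = $2265.12 − $674.20 = $1590.92

$1590.92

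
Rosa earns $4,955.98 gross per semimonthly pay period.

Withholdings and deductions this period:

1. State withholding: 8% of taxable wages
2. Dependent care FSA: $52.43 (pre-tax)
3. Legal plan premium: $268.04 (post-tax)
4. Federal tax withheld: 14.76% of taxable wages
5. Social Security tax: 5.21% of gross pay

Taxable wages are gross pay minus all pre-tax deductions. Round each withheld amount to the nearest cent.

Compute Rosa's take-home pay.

Dependent care FSA: $52.43
Taxable wages = $4,955.98 − $52.43 = $4,903.55
Federal tax withheld: $4,903.55 × 0.1476 = $723.76
State withholding: $4,903.55 × 0.08 = $392.28
Social Security tax: $4,955.98 × 0.0521 = $258.21
Legal plan premium: $268.04
Total deductions = $52.43 + $723.76 + $392.28 + $258.21 + $268.04 = $1,694.72
Net pay = $4,955.98 − $1,694.72 = $3,261.26

$3,261.26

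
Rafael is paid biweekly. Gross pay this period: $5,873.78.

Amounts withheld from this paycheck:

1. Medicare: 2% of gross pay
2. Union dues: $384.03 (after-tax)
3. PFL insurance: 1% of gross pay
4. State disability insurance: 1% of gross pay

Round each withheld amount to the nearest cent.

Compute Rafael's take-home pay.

$5,254.79

Medicare: $5,873.78 × 0.02 = $117.48
PFL insurance: $5,873.78 × 0.01 = $58.74
State disability insurance: $5,873.78 × 0.01 = $58.74
Union dues: $384.03
Total deductions = $117.48 + $58.74 + $58.74 + $384.03 = $618.99
Net pay = $5,873.78 − $618.99 = $5,254.79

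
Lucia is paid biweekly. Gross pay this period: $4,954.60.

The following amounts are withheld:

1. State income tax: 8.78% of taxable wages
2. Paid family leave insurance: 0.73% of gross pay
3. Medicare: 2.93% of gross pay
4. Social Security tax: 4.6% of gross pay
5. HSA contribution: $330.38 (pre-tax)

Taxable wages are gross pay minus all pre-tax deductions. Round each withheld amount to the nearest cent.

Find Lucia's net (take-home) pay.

$3,808.96

HSA contribution: $330.38
Taxable wages = $4,954.60 − $330.38 = $4,624.22
State income tax: $4,624.22 × 0.0878 = $406.01
Paid family leave insurance: $4,954.60 × 0.0073 = $36.17
Medicare: $4,954.60 × 0.0293 = $145.17
Social Security tax: $4,954.60 × 0.046 = $227.91
Total deductions = $330.38 + $406.01 + $36.17 + $145.17 + $227.91 = $1,145.64
Net pay = $4,954.60 − $1,145.64 = $3,808.96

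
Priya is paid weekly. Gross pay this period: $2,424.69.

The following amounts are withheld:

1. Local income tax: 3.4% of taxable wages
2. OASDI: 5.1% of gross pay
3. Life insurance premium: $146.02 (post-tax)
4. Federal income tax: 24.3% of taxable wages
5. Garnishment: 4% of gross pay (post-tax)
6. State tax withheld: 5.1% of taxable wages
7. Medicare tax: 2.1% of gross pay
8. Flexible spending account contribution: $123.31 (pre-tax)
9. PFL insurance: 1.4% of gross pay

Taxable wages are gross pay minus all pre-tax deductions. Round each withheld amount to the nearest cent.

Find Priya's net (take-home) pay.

Flexible spending account contribution: $123.31
Taxable wages = $2,424.69 − $123.31 = $2,301.38
State tax withheld: $2,301.38 × 0.051 = $117.37
Local income tax: $2,301.38 × 0.034 = $78.25
Federal income tax: $2,301.38 × 0.243 = $559.24
OASDI: $2,424.69 × 0.051 = $123.66
PFL insurance: $2,424.69 × 0.014 = $33.95
Medicare tax: $2,424.69 × 0.021 = $50.92
Garnishment: $2,424.69 × 0.04 = $96.99
Life insurance premium: $146.02
Total deductions = $123.31 + $117.37 + $78.25 + $559.24 + $123.66 + $33.95 + $50.92 + $96.99 + $146.02 = $1,329.71
Net pay = $2,424.69 − $1,329.71 = $1,094.98

$1,094.98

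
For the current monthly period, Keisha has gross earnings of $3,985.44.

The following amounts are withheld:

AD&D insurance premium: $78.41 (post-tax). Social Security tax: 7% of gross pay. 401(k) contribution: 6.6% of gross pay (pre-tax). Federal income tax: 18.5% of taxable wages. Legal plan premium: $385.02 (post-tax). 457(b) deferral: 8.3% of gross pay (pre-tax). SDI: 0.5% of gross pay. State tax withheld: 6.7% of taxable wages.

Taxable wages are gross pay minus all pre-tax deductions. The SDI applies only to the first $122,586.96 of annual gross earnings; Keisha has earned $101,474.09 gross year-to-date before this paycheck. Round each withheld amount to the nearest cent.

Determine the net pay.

$1,774.58

401(k) contribution: $3,985.44 × 0.066 = $263.04
457(b) deferral: $3,985.44 × 0.083 = $330.79
Pre-tax total = $263.04 + $330.79 = $593.83
Taxable wages = $3,985.44 − $593.83 = $3,391.61
Federal income tax: $3,391.61 × 0.185 = $627.45
State tax withheld: $3,391.61 × 0.067 = $227.24
Social Security tax: $3,985.44 × 0.07 = $278.98
SDI: cap not yet reached, full $3,985.44 is subject → $3,985.44 × 0.005 = $19.93
AD&D insurance premium: $78.41
Legal plan premium: $385.02
Total deductions = $263.04 + $330.79 + $627.45 + $227.24 + $278.98 + $19.93 + $78.41 + $385.02 = $2,210.86
Net pay = $3,985.44 − $2,210.86 = $1,774.58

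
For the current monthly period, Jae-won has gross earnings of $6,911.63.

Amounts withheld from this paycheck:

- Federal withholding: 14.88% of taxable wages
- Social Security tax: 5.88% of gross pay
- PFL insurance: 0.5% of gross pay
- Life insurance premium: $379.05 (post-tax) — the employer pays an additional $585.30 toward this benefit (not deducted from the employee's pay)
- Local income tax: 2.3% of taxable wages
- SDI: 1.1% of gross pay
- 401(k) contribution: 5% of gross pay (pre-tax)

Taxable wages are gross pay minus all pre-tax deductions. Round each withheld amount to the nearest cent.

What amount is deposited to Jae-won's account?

$4,541.96

401(k) contribution: $6,911.63 × 0.05 = $345.58
Taxable wages = $6,911.63 − $345.58 = $6,566.05
Local income tax: $6,566.05 × 0.023 = $151.02
Federal withholding: $6,566.05 × 0.1488 = $977.03
SDI: $6,911.63 × 0.011 = $76.03
PFL insurance: $6,911.63 × 0.005 = $34.56
Social Security tax: $6,911.63 × 0.0588 = $406.40
Life insurance premium: $379.05
(Employer's $585.30 toward life insurance premium is not withheld from the employee.)
Total deductions = $345.58 + $151.02 + $977.03 + $76.03 + $34.56 + $406.40 + $379.05 = $2,369.67
Net pay = $6,911.63 − $2,369.67 = $4,541.96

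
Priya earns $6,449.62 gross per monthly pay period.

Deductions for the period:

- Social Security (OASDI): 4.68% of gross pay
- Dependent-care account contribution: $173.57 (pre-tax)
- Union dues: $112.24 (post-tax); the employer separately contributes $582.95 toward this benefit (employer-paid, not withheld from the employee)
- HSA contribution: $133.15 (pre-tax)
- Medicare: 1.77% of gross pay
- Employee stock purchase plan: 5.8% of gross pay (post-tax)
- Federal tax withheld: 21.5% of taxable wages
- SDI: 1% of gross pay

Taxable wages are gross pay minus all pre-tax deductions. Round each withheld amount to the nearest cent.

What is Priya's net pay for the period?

$3,855.36

Dependent-care account contribution: $173.57
HSA contribution: $133.15
Pre-tax total = $173.57 + $133.15 = $306.72
Taxable wages = $6,449.62 − $306.72 = $6,142.90
Federal tax withheld: $6,142.90 × 0.215 = $1,320.72
SDI: $6,449.62 × 0.01 = $64.50
Social Security (OASDI): $6,449.62 × 0.0468 = $301.84
Medicare: $6,449.62 × 0.0177 = $114.16
Employee stock purchase plan: $6,449.62 × 0.058 = $374.08
Union dues: $112.24
(Employer's $582.95 toward union dues is not withheld from the employee.)
Total deductions = $173.57 + $133.15 + $1,320.72 + $64.50 + $301.84 + $114.16 + $374.08 + $112.24 = $2,594.26
Net pay = $6,449.62 − $2,594.26 = $3,855.36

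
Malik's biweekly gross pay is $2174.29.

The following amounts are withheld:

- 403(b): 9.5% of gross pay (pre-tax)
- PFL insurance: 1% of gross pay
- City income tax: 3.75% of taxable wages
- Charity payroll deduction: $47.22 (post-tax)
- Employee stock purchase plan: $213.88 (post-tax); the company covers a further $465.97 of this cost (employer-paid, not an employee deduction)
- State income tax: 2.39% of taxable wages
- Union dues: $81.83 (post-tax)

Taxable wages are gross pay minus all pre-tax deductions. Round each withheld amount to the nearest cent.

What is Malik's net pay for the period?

$1482.24

403(b): $2174.29 × 0.095 = $206.56
Taxable wages = $2174.29 − $206.56 = $1967.73
State income tax: $1967.73 × 0.0239 = $47.03
City income tax: $1967.73 × 0.0375 = $73.79
PFL insurance: $2174.29 × 0.01 = $21.74
Charity payroll deduction: $47.22
Employee stock purchase plan: $213.88
Union dues: $81.83
(Employer's $465.97 toward employee stock purchase plan is not withheld from the employee.)
Total deductions = $206.56 + $47.03 + $73.79 + $21.74 + $47.22 + $213.88 + $81.83 = $692.05
Net pay = $2174.29 − $692.05 = $1482.24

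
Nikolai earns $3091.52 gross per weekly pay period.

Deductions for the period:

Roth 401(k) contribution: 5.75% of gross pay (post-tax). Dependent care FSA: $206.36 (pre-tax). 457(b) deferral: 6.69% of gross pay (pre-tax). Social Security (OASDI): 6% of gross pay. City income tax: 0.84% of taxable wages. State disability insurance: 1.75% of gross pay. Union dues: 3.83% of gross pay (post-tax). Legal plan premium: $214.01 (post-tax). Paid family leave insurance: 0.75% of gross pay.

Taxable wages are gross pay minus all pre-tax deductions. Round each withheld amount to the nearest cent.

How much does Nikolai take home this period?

Dependent care FSA: $206.36
457(b) deferral: $3091.52 × 0.0669 = $206.82
Pre-tax total = $206.36 + $206.82 = $413.18
Taxable wages = $3091.52 − $413.18 = $2678.34
City income tax: $2678.34 × 0.0084 = $22.50
Paid family leave insurance: $3091.52 × 0.0075 = $23.19
State disability insurance: $3091.52 × 0.0175 = $54.10
Social Security (OASDI): $3091.52 × 0.06 = $185.49
Union dues: $3091.52 × 0.0383 = $118.41
Roth 401(k) contribution: $3091.52 × 0.0575 = $177.76
Legal plan premium: $214.01
Total deductions = $206.36 + $206.82 + $22.50 + $23.19 + $54.10 + $185.49 + $118.41 + $177.76 + $214.01 = $1208.64
Net pay = $3091.52 − $1208.64 = $1882.88

$1882.88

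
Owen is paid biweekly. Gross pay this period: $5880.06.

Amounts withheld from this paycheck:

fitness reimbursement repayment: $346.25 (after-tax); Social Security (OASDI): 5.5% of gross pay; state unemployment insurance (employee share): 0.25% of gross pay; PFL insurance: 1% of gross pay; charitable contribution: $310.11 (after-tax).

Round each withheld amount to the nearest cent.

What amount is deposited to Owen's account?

$4826.80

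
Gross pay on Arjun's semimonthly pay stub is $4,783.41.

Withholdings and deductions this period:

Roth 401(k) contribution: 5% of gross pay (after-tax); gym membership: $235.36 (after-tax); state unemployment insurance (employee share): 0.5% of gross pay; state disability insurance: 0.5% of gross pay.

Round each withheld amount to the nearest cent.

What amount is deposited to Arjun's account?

$4,261.04

State unemployment insurance (employee share): $4,783.41 × 0.005 = $23.92
State disability insurance: $4,783.41 × 0.005 = $23.92
Roth 401(k) contribution: $4,783.41 × 0.05 = $239.17
Gym membership: $235.36
Total deductions = $23.92 + $23.92 + $239.17 + $235.36 = $522.37
Net pay = $4,783.41 − $522.37 = $4,261.04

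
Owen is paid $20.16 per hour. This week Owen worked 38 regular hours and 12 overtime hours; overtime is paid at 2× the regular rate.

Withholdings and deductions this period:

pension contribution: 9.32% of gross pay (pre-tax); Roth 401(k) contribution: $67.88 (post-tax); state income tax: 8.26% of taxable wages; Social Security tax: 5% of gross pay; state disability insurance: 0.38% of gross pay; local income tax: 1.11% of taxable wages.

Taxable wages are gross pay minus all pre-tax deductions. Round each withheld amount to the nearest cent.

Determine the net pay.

Regular pay: 38 × $20.16 = $766.08
Overtime pay: 12 × $20.16 × 2 = $483.84
Gross pay = $766.08 + $483.84 = $1249.92
Pension contribution: $1249.92 × 0.0932 = $116.49
Taxable wages = $1249.92 − $116.49 = $1133.43
State income tax: $1133.43 × 0.0826 = $93.62
Local income tax: $1133.43 × 0.0111 = $12.58
State disability insurance: $1249.92 × 0.0038 = $4.75
Social Security tax: $1249.92 × 0.05 = $62.50
Roth 401(k) contribution: $67.88
Total deductions = $116.49 + $93.62 + $12.58 + $4.75 + $62.50 + $67.88 = $357.82
Net pay = $1249.92 − $357.82 = $892.10

$892.10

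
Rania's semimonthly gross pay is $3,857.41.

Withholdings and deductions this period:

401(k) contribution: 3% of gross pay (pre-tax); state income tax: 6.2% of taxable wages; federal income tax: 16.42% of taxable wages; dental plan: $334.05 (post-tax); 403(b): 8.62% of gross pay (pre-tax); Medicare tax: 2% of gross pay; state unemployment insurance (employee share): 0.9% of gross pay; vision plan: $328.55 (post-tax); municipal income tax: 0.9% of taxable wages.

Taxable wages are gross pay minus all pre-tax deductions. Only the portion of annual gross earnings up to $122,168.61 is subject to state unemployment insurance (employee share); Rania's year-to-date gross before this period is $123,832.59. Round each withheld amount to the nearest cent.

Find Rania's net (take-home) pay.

403(b): $3,857.41 × 0.0862 = $332.51
401(k) contribution: $3,857.41 × 0.03 = $115.72
Pre-tax total = $332.51 + $115.72 = $448.23
Taxable wages = $3,857.41 − $448.23 = $3,409.18
Municipal income tax: $3,409.18 × 0.009 = $30.68
Federal income tax: $3,409.18 × 0.1642 = $559.79
State income tax: $3,409.18 × 0.062 = $211.37
Medicare tax: $3,857.41 × 0.02 = $77.15
State unemployment insurance (employee share): annual cap $122,168.61 already reached (YTD $123,832.59), so $0.00
Vision plan: $328.55
Dental plan: $334.05
Total deductions = $332.51 + $115.72 + $30.68 + $559.79 + $211.37 + $77.15 + $0.00 + $328.55 + $334.05 = $1,989.82
Net pay = $3,857.41 − $1,989.82 = $1,867.59

$1,867.59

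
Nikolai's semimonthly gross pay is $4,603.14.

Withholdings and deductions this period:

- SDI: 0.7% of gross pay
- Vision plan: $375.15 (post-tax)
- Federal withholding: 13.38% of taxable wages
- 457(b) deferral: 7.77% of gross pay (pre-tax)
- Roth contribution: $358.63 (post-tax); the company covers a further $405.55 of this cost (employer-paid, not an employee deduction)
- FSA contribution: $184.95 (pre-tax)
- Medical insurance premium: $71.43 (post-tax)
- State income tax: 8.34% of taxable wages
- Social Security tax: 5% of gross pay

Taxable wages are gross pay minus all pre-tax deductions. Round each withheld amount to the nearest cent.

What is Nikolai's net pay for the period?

$2,110.99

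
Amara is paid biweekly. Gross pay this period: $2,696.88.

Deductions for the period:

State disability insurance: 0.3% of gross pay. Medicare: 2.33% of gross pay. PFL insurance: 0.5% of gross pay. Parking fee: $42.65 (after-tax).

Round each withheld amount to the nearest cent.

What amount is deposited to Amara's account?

$2,569.82

State disability insurance: $2,696.88 × 0.003 = $8.09
Medicare: $2,696.88 × 0.0233 = $62.84
PFL insurance: $2,696.88 × 0.005 = $13.48
Parking fee: $42.65
Total deductions = $8.09 + $62.84 + $13.48 + $42.65 = $127.06
Net pay = $2,696.88 − $127.06 = $2,569.82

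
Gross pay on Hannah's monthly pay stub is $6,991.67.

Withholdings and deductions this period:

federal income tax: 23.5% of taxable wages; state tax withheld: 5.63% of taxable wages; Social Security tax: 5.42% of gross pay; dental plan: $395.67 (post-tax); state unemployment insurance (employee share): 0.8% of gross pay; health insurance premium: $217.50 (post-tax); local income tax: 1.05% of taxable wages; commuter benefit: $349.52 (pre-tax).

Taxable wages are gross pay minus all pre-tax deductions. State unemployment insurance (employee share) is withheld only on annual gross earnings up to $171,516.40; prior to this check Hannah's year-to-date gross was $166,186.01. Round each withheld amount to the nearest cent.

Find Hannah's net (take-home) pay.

Commuter benefit: $349.52
Taxable wages = $6,991.67 − $349.52 = $6,642.15
State tax withheld: $6,642.15 × 0.0563 = $373.95
Federal income tax: $6,642.15 × 0.235 = $1,560.91
Local income tax: $6,642.15 × 0.0105 = $69.74
State unemployment insurance (employee share): only $171,516.40 − $166,186.01 = $5,330.39 of this check is subject → $5,330.39 × 0.008 = $42.64
Social Security tax: $6,991.67 × 0.0542 = $378.95
Dental plan: $395.67
Health insurance premium: $217.50
Total deductions = $349.52 + $373.95 + $1,560.91 + $69.74 + $42.64 + $378.95 + $395.67 + $217.50 = $3,388.88
Net pay = $6,991.67 − $3,388.88 = $3,602.79

$3,602.79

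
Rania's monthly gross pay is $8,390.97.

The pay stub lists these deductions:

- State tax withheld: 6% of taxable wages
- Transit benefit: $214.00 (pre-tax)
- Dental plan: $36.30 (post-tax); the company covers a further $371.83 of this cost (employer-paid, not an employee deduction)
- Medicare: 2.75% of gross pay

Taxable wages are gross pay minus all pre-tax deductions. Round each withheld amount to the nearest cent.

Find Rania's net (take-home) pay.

$7,419.30

Transit benefit: $214.00
Taxable wages = $8,390.97 − $214.00 = $8,176.97
State tax withheld: $8,176.97 × 0.06 = $490.62
Medicare: $8,390.97 × 0.0275 = $230.75
Dental plan: $36.30
(Employer's $371.83 toward dental plan is not withheld from the employee.)
Total deductions = $214.00 + $490.62 + $230.75 + $36.30 = $971.67
Net pay = $8,390.97 − $971.67 = $7,419.30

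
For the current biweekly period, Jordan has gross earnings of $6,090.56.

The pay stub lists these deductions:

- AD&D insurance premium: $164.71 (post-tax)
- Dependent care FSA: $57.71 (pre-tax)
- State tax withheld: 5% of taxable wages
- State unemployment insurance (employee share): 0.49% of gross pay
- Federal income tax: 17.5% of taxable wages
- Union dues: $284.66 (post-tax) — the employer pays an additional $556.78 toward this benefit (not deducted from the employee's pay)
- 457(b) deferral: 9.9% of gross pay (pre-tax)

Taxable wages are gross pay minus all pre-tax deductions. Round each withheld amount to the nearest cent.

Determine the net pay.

$3,728.95

457(b) deferral: $6,090.56 × 0.099 = $602.97
Dependent care FSA: $57.71
Pre-tax total = $602.97 + $57.71 = $660.68
Taxable wages = $6,090.56 − $660.68 = $5,429.88
State tax withheld: $5,429.88 × 0.05 = $271.49
Federal income tax: $5,429.88 × 0.175 = $950.23
State unemployment insurance (employee share): $6,090.56 × 0.0049 = $29.84
Union dues: $284.66
AD&D insurance premium: $164.71
(Employer's $556.78 toward union dues is not withheld from the employee.)
Total deductions = $602.97 + $57.71 + $271.49 + $950.23 + $29.84 + $284.66 + $164.71 = $2,361.61
Net pay = $6,090.56 − $2,361.61 = $3,728.95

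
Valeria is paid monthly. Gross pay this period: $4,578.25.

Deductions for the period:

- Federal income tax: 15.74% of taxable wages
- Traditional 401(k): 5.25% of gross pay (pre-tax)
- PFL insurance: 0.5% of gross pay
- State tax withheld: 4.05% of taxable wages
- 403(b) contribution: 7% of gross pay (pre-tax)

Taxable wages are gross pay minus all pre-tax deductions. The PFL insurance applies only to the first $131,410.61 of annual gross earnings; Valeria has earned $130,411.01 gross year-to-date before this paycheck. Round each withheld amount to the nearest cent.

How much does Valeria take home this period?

403(b) contribution: $4,578.25 × 0.07 = $320.48
Traditional 401(k): $4,578.25 × 0.0525 = $240.36
Pre-tax total = $320.48 + $240.36 = $560.84
Taxable wages = $4,578.25 − $560.84 = $4,017.41
State tax withheld: $4,017.41 × 0.0405 = $162.71
Federal income tax: $4,017.41 × 0.1574 = $632.34
PFL insurance: only $131,410.61 − $130,411.01 = $999.60 of this check is subject → $999.60 × 0.005 = $5.00
Total deductions = $320.48 + $240.36 + $162.71 + $632.34 + $5.00 = $1,360.89
Net pay = $4,578.25 − $1,360.89 = $3,217.36

$3,217.36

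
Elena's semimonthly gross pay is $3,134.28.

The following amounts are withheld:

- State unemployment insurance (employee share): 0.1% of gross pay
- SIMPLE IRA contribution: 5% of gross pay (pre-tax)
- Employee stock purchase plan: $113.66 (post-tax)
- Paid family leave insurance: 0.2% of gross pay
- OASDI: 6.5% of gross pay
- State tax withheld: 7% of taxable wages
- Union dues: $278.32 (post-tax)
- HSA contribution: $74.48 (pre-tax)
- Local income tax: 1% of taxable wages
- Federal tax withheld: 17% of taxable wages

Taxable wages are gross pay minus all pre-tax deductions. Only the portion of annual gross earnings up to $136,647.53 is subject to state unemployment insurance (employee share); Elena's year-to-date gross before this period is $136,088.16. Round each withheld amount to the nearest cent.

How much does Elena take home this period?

$1,574.77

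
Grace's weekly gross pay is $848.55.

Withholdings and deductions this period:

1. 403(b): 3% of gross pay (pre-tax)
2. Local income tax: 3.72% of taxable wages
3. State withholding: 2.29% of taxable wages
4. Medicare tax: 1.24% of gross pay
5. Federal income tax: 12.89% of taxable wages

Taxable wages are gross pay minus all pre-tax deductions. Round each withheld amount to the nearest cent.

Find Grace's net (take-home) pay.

$657.00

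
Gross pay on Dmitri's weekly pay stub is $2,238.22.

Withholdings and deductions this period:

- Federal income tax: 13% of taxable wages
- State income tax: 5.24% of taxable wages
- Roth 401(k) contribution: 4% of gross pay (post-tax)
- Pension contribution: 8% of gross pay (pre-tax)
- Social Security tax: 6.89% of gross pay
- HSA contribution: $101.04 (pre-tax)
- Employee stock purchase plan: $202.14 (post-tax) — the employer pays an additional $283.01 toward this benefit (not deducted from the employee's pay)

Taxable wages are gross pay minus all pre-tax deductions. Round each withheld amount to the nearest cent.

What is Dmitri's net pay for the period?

$1,155.07

HSA contribution: $101.04
Pension contribution: $2,238.22 × 0.08 = $179.06
Pre-tax total = $101.04 + $179.06 = $280.10
Taxable wages = $2,238.22 − $280.10 = $1,958.12
Federal income tax: $1,958.12 × 0.13 = $254.56
State income tax: $1,958.12 × 0.0524 = $102.61
Social Security tax: $2,238.22 × 0.0689 = $154.21
Roth 401(k) contribution: $2,238.22 × 0.04 = $89.53
Employee stock purchase plan: $202.14
(Employer's $283.01 toward employee stock purchase plan is not withheld from the employee.)
Total deductions = $101.04 + $179.06 + $254.56 + $102.61 + $154.21 + $89.53 + $202.14 = $1,083.15
Net pay = $2,238.22 − $1,083.15 = $1,155.07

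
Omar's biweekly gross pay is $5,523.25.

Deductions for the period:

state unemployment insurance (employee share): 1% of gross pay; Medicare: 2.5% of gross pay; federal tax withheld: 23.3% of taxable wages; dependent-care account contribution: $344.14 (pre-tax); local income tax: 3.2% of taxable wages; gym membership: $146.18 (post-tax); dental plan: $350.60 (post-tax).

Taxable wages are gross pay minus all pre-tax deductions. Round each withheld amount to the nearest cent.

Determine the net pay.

$3,116.56

Dependent-care account contribution: $344.14
Taxable wages = $5,523.25 − $344.14 = $5,179.11
Local income tax: $5,179.11 × 0.032 = $165.73
Federal tax withheld: $5,179.11 × 0.233 = $1,206.73
Medicare: $5,523.25 × 0.025 = $138.08
State unemployment insurance (employee share): $5,523.25 × 0.01 = $55.23
Dental plan: $350.60
Gym membership: $146.18
Total deductions = $344.14 + $165.73 + $1,206.73 + $138.08 + $55.23 + $350.60 + $146.18 = $2,406.69
Net pay = $5,523.25 − $2,406.69 = $3,116.56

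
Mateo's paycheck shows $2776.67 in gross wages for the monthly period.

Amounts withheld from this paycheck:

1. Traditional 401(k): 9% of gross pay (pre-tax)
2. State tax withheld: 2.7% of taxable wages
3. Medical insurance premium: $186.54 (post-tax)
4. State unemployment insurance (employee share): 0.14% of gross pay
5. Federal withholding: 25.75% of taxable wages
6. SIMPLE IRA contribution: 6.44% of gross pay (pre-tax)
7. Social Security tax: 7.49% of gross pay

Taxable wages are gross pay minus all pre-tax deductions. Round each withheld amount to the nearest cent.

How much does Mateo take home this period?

$1281.56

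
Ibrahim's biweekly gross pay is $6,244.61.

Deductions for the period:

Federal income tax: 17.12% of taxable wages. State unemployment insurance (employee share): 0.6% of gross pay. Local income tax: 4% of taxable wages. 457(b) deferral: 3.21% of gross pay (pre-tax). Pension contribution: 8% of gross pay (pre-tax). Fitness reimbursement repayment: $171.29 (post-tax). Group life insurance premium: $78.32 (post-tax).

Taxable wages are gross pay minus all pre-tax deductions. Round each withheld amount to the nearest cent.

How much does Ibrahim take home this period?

$4,086.50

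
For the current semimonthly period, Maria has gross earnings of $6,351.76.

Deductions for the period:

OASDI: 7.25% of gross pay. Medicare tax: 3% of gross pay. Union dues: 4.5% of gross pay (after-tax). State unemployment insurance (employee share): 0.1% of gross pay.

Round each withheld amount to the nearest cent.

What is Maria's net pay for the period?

Medicare tax: $6,351.76 × 0.03 = $190.55
State unemployment insurance (employee share): $6,351.76 × 0.001 = $6.35
OASDI: $6,351.76 × 0.0725 = $460.50
Union dues: $6,351.76 × 0.045 = $285.83
Total deductions = $190.55 + $6.35 + $460.50 + $285.83 = $943.23
Net pay = $6,351.76 − $943.23 = $5,408.53

$5,408.53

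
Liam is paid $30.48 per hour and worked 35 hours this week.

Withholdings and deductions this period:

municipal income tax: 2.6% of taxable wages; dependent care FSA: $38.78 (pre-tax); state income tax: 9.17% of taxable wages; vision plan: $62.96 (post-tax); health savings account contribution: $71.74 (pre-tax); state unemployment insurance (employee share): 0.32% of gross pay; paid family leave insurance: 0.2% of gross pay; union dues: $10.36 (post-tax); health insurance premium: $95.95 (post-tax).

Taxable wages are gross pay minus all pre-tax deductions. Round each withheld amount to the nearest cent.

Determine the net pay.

$668.92

Gross pay: 35 × $30.48 = $1066.80
Dependent care FSA: $38.78
Health savings account contribution: $71.74
Pre-tax total = $38.78 + $71.74 = $110.52
Taxable wages = $1066.80 − $110.52 = $956.28
Municipal income tax: $956.28 × 0.026 = $24.86
State income tax: $956.28 × 0.0917 = $87.69
State unemployment insurance (employee share): $1066.80 × 0.0032 = $3.41
Paid family leave insurance: $1066.80 × 0.002 = $2.13
Health insurance premium: $95.95
Union dues: $10.36
Vision plan: $62.96
Total deductions = $38.78 + $71.74 + $24.86 + $87.69 + $3.41 + $2.13 + $95.95 + $10.36 + $62.96 = $397.88
Net pay = $1066.80 − $397.88 = $668.92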